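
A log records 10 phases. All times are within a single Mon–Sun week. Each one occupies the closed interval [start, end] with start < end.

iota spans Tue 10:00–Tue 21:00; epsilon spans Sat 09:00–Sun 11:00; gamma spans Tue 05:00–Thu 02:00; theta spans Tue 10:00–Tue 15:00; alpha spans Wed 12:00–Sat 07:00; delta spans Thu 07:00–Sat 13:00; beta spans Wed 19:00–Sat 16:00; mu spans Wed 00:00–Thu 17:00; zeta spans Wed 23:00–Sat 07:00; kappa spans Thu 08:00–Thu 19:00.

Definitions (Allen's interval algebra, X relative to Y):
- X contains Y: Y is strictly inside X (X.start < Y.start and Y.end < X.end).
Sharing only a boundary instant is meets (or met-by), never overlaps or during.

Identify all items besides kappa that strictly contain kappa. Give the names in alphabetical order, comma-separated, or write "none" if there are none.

alpha, beta, delta, zeta

Target kappa = [Thu 08:00, Thu 19:00].
alpha [Wed 12:00, Sat 07:00] → contains → yes.
beta [Wed 19:00, Sat 16:00] → contains → yes.
delta [Thu 07:00, Sat 13:00] → contains → yes.
epsilon [Sat 09:00, Sun 11:00] → after → no.
gamma [Tue 05:00, Thu 02:00] → before → no.
iota [Tue 10:00, Tue 21:00] → before → no.
mu [Wed 00:00, Thu 17:00] → overlaps → no.
theta [Tue 10:00, Tue 15:00] → before → no.
zeta [Wed 23:00, Sat 07:00] → contains → yes.
Result: alpha, beta, delta, zeta.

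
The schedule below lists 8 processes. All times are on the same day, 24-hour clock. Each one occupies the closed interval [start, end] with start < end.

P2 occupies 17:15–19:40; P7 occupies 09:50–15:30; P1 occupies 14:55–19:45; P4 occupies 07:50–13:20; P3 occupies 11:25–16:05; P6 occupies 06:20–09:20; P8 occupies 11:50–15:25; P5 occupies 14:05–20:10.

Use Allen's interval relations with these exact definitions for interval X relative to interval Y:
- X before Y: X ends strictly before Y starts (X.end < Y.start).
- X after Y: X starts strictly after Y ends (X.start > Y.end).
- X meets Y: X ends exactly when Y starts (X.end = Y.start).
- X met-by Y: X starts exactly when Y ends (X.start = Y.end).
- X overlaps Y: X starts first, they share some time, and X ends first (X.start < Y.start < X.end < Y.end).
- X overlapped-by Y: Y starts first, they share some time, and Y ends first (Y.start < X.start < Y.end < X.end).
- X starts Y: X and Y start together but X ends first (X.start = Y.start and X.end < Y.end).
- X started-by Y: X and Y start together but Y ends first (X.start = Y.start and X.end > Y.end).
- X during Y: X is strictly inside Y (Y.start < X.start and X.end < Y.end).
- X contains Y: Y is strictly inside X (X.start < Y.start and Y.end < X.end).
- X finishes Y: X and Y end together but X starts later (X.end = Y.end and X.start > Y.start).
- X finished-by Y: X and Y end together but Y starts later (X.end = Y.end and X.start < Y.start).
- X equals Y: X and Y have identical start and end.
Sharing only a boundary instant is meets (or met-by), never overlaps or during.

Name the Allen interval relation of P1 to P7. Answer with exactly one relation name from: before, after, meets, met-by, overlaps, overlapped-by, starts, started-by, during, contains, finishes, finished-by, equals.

overlapped-by

P1 = [14:55, 19:45]; P7 = [09:50, 15:30].
Compare endpoints: P1.start > P7.start, P1.start < P7.end, P1.end > P7.start, P1.end > P7.end.
That pattern is 'overlapped-by'.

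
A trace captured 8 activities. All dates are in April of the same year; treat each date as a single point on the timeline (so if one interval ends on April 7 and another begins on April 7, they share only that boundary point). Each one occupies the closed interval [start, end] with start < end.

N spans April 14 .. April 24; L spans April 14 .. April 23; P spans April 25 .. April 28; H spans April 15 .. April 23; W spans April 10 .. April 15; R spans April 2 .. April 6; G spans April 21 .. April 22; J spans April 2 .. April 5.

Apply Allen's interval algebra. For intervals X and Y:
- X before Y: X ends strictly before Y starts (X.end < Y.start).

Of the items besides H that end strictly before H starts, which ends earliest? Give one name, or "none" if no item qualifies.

J

Target H = [April 15, April 23].
G [April 21, April 22] → during → excluded.
J [April 2, April 5] → before → candidate.
L [April 14, April 23] → finished-by → excluded.
N [April 14, April 24] → contains → excluded.
P [April 25, April 28] → after → excluded.
R [April 2, April 6] → before → candidate.
W [April 10, April 15] → meets → excluded.
Among candidates, earliest end is April 5 → J.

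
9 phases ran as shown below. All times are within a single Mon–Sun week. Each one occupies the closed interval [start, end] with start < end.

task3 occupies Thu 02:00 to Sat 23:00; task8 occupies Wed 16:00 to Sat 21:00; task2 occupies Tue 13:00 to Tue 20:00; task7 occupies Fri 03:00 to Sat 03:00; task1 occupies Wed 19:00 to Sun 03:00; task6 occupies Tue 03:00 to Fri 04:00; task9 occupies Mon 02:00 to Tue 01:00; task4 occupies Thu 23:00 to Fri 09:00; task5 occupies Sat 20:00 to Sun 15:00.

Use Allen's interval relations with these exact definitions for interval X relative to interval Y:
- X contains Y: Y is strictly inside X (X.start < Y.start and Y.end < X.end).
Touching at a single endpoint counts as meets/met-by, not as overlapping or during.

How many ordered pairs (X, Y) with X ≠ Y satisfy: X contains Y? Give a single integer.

Checking all 72 ordered pairs for relation 'contains'; matching pairs in alphabetical order:
(task1, task3): task1 contains task3 ✓
(task1, task4): task1 contains task4 ✓
(task1, task7): task1 contains task7 ✓
(task3, task4): task3 contains task4 ✓
(task3, task7): task3 contains task7 ✓
(task6, task2): task6 contains task2 ✓
(task8, task4): task8 contains task4 ✓
(task8, task7): task8 contains task7 ✓
Count: 8.

8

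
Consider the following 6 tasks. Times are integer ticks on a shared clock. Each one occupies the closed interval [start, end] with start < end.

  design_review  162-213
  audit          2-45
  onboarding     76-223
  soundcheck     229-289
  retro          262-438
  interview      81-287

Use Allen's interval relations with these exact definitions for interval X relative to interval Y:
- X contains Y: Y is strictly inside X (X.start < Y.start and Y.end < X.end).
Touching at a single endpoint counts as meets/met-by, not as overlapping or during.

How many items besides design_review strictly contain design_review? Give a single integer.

2

Target design_review = [162, 213].
audit [2, 45] → before → no.
interview [81, 287] → contains → counts.
onboarding [76, 223] → contains → counts.
retro [262, 438] → after → no.
soundcheck [229, 289] → after → no.
Total: 2.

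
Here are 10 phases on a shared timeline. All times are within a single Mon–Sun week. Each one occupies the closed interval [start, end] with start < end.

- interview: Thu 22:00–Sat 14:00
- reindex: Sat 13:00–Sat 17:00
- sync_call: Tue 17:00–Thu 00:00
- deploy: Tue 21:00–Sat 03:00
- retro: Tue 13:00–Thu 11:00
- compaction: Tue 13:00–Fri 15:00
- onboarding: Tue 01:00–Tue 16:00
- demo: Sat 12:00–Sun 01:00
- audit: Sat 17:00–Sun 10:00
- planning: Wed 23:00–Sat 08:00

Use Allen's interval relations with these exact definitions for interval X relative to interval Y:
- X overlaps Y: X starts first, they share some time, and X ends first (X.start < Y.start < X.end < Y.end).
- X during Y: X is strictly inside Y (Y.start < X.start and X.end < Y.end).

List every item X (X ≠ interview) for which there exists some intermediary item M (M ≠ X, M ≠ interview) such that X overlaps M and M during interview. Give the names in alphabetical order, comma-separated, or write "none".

Target interview = [Thu 22:00, Sat 14:00].
Intermediaries M with M during interview: none.
Union: none.

none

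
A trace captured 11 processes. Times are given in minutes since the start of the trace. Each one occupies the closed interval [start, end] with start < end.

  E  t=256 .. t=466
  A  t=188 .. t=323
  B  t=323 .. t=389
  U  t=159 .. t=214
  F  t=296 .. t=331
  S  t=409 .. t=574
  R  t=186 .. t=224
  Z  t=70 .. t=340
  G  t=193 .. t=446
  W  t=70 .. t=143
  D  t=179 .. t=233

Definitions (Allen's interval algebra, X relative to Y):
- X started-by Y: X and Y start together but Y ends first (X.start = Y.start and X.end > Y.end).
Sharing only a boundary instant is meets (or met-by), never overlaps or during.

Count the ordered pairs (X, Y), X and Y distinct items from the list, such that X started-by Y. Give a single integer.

1

Checking all 110 ordered pairs for relation 'started-by'; matching pairs in alphabetical order:
(Z, W): Z started-by W ✓
Count: 1.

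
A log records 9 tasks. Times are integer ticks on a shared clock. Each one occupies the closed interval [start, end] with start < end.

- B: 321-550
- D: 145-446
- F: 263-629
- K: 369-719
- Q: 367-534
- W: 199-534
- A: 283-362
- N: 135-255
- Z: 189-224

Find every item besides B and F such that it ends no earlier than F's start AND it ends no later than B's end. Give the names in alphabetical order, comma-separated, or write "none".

Conditions: its end is no earlier than F's start (X.end >= 263) AND its end is no later than B's end (X.end <= 550).
A: end 362 >= 263? ✓; end 362 <= 550? ✓ → yes.
D: end 446 >= 263? ✓; end 446 <= 550? ✓ → yes.
K: end 719 >= 263? ✓; end 719 <= 550? ✗ → no.
N: end 255 >= 263? ✗; end 255 <= 550? ✓ → no.
Q: end 534 >= 263? ✓; end 534 <= 550? ✓ → yes.
W: end 534 >= 263? ✓; end 534 <= 550? ✓ → yes.
Z: end 224 >= 263? ✗; end 224 <= 550? ✓ → no.
Result: A, D, Q, W.

A, D, Q, W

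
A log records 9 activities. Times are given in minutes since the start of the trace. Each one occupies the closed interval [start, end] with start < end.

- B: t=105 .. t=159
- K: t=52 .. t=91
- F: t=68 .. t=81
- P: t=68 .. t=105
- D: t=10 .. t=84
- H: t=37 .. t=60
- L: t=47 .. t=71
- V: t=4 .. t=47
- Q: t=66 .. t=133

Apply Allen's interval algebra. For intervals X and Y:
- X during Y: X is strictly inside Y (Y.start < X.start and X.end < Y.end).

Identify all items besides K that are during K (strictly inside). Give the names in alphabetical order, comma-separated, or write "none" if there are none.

F

Target K = [t=52, t=91].
B [t=105, t=159] → after → no.
D [t=10, t=84] → overlaps → no.
F [t=68, t=81] → during → yes.
H [t=37, t=60] → overlaps → no.
L [t=47, t=71] → overlaps → no.
P [t=68, t=105] → overlapped-by → no.
Q [t=66, t=133] → overlapped-by → no.
V [t=4, t=47] → before → no.
Result: F.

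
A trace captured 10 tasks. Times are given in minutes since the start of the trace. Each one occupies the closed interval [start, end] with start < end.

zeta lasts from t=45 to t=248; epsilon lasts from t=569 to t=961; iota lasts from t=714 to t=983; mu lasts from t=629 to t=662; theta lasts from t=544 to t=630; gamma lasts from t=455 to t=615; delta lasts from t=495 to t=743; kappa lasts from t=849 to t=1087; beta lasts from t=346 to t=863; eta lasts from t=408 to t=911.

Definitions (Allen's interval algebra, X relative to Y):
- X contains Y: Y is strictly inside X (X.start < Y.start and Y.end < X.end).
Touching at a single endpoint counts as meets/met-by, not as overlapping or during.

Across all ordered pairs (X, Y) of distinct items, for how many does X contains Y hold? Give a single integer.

Checking all 90 ordered pairs for relation 'contains'; matching pairs in alphabetical order:
(beta, delta): beta contains delta ✓
(beta, gamma): beta contains gamma ✓
(beta, mu): beta contains mu ✓
(beta, theta): beta contains theta ✓
(delta, mu): delta contains mu ✓
(delta, theta): delta contains theta ✓
(epsilon, mu): epsilon contains mu ✓
(eta, delta): eta contains delta ✓
(eta, gamma): eta contains gamma ✓
(eta, mu): eta contains mu ✓
(eta, theta): eta contains theta ✓
Count: 11.

11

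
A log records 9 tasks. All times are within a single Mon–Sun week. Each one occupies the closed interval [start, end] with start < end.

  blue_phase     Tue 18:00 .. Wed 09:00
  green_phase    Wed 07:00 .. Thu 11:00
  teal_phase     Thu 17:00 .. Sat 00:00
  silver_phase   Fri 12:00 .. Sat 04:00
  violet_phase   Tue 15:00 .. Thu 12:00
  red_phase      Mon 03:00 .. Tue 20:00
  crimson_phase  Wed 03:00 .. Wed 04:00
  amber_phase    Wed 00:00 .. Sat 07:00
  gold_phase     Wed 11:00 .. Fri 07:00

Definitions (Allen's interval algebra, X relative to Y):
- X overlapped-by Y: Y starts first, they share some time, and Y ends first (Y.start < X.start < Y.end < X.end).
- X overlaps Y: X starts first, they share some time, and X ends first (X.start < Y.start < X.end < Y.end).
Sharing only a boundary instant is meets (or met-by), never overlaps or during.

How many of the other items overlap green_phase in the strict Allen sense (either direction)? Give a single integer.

Target green_phase = [Wed 07:00, Thu 11:00].
amber_phase [Wed 00:00, Sat 07:00] → contains → no.
blue_phase [Tue 18:00, Wed 09:00] → overlaps → counts.
crimson_phase [Wed 03:00, Wed 04:00] → before → no.
gold_phase [Wed 11:00, Fri 07:00] → overlapped-by → counts.
red_phase [Mon 03:00, Tue 20:00] → before → no.
silver_phase [Fri 12:00, Sat 04:00] → after → no.
teal_phase [Thu 17:00, Sat 00:00] → after → no.
violet_phase [Tue 15:00, Thu 12:00] → contains → no.
Total: 2.

2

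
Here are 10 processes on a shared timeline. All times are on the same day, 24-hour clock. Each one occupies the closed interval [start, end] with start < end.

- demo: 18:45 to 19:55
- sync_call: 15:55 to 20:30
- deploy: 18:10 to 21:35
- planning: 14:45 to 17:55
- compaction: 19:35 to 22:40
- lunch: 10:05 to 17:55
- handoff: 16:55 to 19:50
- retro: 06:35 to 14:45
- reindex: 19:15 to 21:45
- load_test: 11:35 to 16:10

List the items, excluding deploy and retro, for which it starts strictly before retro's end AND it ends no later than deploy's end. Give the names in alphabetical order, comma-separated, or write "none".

Conditions: its start is strictly before retro's end (X.start < 14:45) AND its end is no later than deploy's end (X.end <= 21:35).
compaction: start 19:35 < 14:45? ✗; end 22:40 <= 21:35? ✗ → no.
demo: start 18:45 < 14:45? ✗; end 19:55 <= 21:35? ✓ → no.
handoff: start 16:55 < 14:45? ✗; end 19:50 <= 21:35? ✓ → no.
load_test: start 11:35 < 14:45? ✓; end 16:10 <= 21:35? ✓ → yes.
lunch: start 10:05 < 14:45? ✓; end 17:55 <= 21:35? ✓ → yes.
planning: start 14:45 < 14:45? ✗; end 17:55 <= 21:35? ✓ → no.
reindex: start 19:15 < 14:45? ✗; end 21:45 <= 21:35? ✗ → no.
sync_call: start 15:55 < 14:45? ✗; end 20:30 <= 21:35? ✓ → no.
Result: load_test, lunch.

load_test, lunch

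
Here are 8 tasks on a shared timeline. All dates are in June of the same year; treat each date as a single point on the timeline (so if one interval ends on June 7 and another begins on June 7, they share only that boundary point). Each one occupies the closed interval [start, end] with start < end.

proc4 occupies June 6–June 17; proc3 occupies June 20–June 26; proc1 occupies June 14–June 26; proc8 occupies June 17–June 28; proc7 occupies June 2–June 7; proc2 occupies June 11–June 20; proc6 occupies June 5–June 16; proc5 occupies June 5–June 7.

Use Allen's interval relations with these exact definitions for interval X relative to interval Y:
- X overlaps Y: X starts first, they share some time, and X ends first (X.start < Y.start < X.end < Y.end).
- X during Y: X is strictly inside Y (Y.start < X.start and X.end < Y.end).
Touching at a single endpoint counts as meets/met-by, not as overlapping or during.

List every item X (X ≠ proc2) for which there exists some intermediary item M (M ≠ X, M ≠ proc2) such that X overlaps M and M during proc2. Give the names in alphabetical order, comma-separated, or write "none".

Target proc2 = [June 11, June 20].
Intermediaries M with M during proc2: none.
Union: none.

none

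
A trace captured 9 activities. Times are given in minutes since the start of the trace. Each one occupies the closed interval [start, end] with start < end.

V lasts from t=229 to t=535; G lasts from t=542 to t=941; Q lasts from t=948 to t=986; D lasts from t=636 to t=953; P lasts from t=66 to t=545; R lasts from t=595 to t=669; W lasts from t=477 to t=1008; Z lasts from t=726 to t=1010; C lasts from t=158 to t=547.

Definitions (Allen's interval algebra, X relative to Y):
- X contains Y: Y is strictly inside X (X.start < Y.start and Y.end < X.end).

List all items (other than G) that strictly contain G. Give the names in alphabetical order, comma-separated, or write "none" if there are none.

W

Target G = [t=542, t=941].
C [t=158, t=547] → overlaps → no.
D [t=636, t=953] → overlapped-by → no.
P [t=66, t=545] → overlaps → no.
Q [t=948, t=986] → after → no.
R [t=595, t=669] → during → no.
V [t=229, t=535] → before → no.
W [t=477, t=1008] → contains → yes.
Z [t=726, t=1010] → overlapped-by → no.
Result: W.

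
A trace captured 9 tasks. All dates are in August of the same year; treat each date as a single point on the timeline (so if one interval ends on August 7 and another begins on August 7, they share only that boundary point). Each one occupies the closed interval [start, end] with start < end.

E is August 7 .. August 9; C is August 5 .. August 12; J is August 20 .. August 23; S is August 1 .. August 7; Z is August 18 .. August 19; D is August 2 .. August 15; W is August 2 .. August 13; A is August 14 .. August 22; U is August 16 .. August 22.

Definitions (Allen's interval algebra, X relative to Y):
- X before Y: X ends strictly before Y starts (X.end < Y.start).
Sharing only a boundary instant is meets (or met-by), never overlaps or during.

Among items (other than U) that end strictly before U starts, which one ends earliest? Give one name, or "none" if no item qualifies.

S

Target U = [August 16, August 22].
A [August 14, August 22] → finished-by → excluded.
C [August 5, August 12] → before → candidate.
D [August 2, August 15] → before → candidate.
E [August 7, August 9] → before → candidate.
J [August 20, August 23] → overlapped-by → excluded.
S [August 1, August 7] → before → candidate.
W [August 2, August 13] → before → candidate.
Z [August 18, August 19] → during → excluded.
Among candidates, earliest end is August 7 → S.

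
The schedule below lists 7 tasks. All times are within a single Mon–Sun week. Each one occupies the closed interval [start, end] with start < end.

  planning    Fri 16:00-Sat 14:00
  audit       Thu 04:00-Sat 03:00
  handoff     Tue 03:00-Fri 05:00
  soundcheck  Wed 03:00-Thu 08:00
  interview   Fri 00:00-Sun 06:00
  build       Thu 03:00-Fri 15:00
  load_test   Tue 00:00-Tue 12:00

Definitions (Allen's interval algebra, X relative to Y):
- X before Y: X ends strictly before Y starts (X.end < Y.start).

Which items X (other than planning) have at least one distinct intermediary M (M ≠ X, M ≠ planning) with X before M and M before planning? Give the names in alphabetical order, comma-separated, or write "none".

Target planning = [Fri 16:00, Sat 14:00].
Intermediaries M with M before planning: build, handoff, load_test, soundcheck.
Via build — items with X before build: load_test.
Via handoff — items with X before handoff: none.
Via load_test — items with X before load_test: none.
Via soundcheck — items with X before soundcheck: load_test.
Union: load_test.

load_test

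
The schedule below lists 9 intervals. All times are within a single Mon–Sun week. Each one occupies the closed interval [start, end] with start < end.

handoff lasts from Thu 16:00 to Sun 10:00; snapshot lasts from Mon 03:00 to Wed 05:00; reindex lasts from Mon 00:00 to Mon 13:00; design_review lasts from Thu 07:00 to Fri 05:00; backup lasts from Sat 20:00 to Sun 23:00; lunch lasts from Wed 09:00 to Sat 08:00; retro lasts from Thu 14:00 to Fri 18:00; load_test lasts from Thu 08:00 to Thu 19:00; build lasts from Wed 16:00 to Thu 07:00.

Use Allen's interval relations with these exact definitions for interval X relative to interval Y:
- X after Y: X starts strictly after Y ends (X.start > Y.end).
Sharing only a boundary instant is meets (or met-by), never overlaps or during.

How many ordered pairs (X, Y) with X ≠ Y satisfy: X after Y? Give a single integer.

Checking all 72 ordered pairs for relation 'after'; matching pairs in alphabetical order:
(backup, build): backup after build ✓
(backup, design_review): backup after design_review ✓
(backup, load_test): backup after load_test ✓
(backup, lunch): backup after lunch ✓
(backup, reindex): backup after reindex ✓
(backup, retro): backup after retro ✓
(backup, snapshot): backup after snapshot ✓
(build, reindex): build after reindex ✓
(build, snapshot): build after snapshot ✓
(design_review, reindex): design_review after reindex ✓
(design_review, snapshot): design_review after snapshot ✓
(handoff, build): handoff after build ✓
(handoff, reindex): handoff after reindex ✓
(handoff, snapshot): handoff after snapshot ✓
(load_test, build): load_test after build ✓
(load_test, reindex): load_test after reindex ✓
(load_test, snapshot): load_test after snapshot ✓
(lunch, reindex): lunch after reindex ✓
(lunch, snapshot): lunch after snapshot ✓
(retro, build): retro after build ✓
(retro, reindex): retro after reindex ✓
(retro, snapshot): retro after snapshot ✓
Count: 22.

22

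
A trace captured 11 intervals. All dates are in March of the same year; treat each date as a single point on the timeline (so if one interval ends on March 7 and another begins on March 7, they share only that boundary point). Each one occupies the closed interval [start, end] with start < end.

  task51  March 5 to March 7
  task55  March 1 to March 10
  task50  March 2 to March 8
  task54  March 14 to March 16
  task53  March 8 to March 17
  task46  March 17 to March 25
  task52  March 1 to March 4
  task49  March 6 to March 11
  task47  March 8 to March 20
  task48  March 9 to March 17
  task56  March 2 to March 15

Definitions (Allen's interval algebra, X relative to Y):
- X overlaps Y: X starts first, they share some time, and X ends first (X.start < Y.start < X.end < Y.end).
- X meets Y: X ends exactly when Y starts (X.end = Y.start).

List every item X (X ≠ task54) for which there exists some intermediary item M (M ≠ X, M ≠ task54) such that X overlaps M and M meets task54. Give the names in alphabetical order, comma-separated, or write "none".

Target task54 = [March 14, March 16].
Intermediaries M with M meets task54: none.
Union: none.

none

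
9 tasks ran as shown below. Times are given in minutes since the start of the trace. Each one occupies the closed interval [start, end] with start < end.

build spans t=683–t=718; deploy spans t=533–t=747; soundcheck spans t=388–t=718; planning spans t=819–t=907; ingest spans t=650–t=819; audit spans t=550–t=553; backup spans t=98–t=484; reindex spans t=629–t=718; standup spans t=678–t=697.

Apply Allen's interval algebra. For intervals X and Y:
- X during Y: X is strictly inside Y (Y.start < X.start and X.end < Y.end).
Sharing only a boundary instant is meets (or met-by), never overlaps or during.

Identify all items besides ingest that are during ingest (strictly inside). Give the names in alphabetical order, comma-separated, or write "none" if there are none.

Target ingest = [t=650, t=819].
audit [t=550, t=553] → before → no.
backup [t=98, t=484] → before → no.
build [t=683, t=718] → during → yes.
deploy [t=533, t=747] → overlaps → no.
planning [t=819, t=907] → met-by → no.
reindex [t=629, t=718] → overlaps → no.
soundcheck [t=388, t=718] → overlaps → no.
standup [t=678, t=697] → during → yes.
Result: build, standup.

build, standup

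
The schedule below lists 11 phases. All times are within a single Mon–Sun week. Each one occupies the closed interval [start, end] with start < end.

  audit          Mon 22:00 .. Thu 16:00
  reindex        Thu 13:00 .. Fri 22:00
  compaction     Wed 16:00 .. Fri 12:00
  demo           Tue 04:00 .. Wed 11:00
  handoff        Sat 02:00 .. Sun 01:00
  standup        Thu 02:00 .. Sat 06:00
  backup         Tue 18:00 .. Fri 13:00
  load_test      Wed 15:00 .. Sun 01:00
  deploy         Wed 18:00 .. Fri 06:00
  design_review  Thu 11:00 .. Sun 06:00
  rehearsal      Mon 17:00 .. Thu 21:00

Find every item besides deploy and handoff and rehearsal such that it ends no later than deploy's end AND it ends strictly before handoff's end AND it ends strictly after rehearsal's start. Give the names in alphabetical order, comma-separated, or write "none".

Conditions: its end is no later than deploy's end (X.end <= Fri 06:00) AND its end is strictly before handoff's end (X.end < Sun 01:00) AND its end is strictly after rehearsal's start (X.end > Mon 17:00).
audit: end Thu 16:00 <= Fri 06:00? ✓; end Thu 16:00 < Sun 01:00? ✓; end Thu 16:00 > Mon 17:00? ✓ → yes.
backup: end Fri 13:00 <= Fri 06:00? ✗; end Fri 13:00 < Sun 01:00? ✓; end Fri 13:00 > Mon 17:00? ✓ → no.
compaction: end Fri 12:00 <= Fri 06:00? ✗; end Fri 12:00 < Sun 01:00? ✓; end Fri 12:00 > Mon 17:00? ✓ → no.
demo: end Wed 11:00 <= Fri 06:00? ✓; end Wed 11:00 < Sun 01:00? ✓; end Wed 11:00 > Mon 17:00? ✓ → yes.
design_review: end Sun 06:00 <= Fri 06:00? ✗; end Sun 06:00 < Sun 01:00? ✗; end Sun 06:00 > Mon 17:00? ✓ → no.
load_test: end Sun 01:00 <= Fri 06:00? ✗; end Sun 01:00 < Sun 01:00? ✗; end Sun 01:00 > Mon 17:00? ✓ → no.
reindex: end Fri 22:00 <= Fri 06:00? ✗; end Fri 22:00 < Sun 01:00? ✓; end Fri 22:00 > Mon 17:00? ✓ → no.
standup: end Sat 06:00 <= Fri 06:00? ✗; end Sat 06:00 < Sun 01:00? ✓; end Sat 06:00 > Mon 17:00? ✓ → no.
Result: audit, demo.

audit, demo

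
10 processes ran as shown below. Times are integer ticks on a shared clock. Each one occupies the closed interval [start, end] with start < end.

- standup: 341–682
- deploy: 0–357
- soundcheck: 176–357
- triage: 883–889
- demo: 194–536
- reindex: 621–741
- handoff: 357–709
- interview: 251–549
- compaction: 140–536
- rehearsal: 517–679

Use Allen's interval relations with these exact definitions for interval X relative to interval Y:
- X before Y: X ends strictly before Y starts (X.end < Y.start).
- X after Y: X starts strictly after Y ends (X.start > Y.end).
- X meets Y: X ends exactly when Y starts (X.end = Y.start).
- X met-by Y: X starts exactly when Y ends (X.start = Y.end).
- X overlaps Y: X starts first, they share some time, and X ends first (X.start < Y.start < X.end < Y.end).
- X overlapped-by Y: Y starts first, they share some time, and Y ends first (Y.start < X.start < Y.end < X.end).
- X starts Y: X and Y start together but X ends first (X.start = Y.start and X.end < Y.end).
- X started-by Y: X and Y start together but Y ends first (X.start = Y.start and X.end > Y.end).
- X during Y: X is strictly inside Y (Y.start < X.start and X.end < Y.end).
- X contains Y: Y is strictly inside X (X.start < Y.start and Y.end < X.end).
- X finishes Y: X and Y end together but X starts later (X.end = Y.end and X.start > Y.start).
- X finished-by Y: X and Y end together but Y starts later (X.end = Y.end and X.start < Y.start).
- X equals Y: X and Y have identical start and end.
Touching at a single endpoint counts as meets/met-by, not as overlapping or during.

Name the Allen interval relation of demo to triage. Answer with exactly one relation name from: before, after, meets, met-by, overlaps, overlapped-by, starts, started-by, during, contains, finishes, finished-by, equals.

demo = [194, 536]; triage = [883, 889].
Compare endpoints: demo.start < triage.start, demo.start < triage.end, demo.end < triage.start, demo.end < triage.end.
That pattern is 'before'.

before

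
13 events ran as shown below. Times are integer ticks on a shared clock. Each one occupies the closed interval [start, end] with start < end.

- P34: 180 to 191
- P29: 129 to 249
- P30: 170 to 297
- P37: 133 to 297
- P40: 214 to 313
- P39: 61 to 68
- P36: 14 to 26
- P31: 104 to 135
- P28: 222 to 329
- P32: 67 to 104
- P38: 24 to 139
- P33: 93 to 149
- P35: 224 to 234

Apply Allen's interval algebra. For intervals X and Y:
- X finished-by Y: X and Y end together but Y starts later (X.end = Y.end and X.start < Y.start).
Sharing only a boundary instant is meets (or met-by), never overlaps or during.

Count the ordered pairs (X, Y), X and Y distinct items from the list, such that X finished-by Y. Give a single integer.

Checking all 156 ordered pairs for relation 'finished-by'; matching pairs in alphabetical order:
(P37, P30): P37 finished-by P30 ✓
Count: 1.

1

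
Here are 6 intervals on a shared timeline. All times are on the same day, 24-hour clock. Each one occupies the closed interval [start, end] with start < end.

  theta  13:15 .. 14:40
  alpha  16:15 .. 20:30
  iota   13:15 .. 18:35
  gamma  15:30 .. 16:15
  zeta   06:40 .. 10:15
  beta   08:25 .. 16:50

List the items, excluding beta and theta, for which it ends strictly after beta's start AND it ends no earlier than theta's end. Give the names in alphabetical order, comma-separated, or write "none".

Conditions: its end is strictly after beta's start (X.end > 08:25) AND its end is no earlier than theta's end (X.end >= 14:40).
alpha: end 20:30 > 08:25? ✓; end 20:30 >= 14:40? ✓ → yes.
gamma: end 16:15 > 08:25? ✓; end 16:15 >= 14:40? ✓ → yes.
iota: end 18:35 > 08:25? ✓; end 18:35 >= 14:40? ✓ → yes.
zeta: end 10:15 > 08:25? ✓; end 10:15 >= 14:40? ✗ → no.
Result: alpha, gamma, iota.

alpha, gamma, iota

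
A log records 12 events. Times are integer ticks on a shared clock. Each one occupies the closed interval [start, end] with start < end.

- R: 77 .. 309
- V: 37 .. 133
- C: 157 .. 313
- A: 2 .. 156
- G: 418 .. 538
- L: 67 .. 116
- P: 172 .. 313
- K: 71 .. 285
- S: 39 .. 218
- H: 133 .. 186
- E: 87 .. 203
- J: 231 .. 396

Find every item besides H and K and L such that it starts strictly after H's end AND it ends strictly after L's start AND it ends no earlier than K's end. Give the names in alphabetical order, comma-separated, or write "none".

Conditions: its start is strictly after H's end (X.start > 186) AND its end is strictly after L's start (X.end > 67) AND its end is no earlier than K's end (X.end >= 285).
A: start 2 > 186? ✗; end 156 > 67? ✓; end 156 >= 285? ✗ → no.
C: start 157 > 186? ✗; end 313 > 67? ✓; end 313 >= 285? ✓ → no.
E: start 87 > 186? ✗; end 203 > 67? ✓; end 203 >= 285? ✗ → no.
G: start 418 > 186? ✓; end 538 > 67? ✓; end 538 >= 285? ✓ → yes.
J: start 231 > 186? ✓; end 396 > 67? ✓; end 396 >= 285? ✓ → yes.
P: start 172 > 186? ✗; end 313 > 67? ✓; end 313 >= 285? ✓ → no.
R: start 77 > 186? ✗; end 309 > 67? ✓; end 309 >= 285? ✓ → no.
S: start 39 > 186? ✗; end 218 > 67? ✓; end 218 >= 285? ✗ → no.
V: start 37 > 186? ✗; end 133 > 67? ✓; end 133 >= 285? ✗ → no.
Result: G, J.

G, J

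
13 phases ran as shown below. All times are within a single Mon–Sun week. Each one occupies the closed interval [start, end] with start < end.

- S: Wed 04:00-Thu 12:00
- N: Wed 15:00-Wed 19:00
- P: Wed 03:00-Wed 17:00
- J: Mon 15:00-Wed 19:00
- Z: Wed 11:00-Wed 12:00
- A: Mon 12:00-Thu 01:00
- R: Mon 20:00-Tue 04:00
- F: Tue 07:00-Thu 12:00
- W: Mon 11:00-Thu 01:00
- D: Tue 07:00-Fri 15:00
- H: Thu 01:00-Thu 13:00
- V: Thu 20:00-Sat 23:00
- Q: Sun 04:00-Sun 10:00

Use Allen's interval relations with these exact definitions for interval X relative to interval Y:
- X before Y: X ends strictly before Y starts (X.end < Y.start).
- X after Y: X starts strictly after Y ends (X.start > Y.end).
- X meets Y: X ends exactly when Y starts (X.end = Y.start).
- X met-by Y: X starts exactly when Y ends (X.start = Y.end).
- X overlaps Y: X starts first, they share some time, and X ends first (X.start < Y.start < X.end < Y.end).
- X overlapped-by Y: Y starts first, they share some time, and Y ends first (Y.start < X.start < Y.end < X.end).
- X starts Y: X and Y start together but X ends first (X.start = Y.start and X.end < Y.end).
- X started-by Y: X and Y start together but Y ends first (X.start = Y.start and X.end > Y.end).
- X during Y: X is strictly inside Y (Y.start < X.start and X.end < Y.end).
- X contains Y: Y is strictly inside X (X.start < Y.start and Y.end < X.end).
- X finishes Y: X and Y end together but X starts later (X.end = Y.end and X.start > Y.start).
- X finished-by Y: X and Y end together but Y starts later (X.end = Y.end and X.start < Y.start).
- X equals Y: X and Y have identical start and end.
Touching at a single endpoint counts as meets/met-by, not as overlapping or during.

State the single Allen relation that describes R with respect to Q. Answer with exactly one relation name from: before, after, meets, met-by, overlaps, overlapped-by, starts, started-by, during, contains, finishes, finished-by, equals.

R = [Mon 20:00, Tue 04:00]; Q = [Sun 04:00, Sun 10:00].
Compare endpoints: R.start < Q.start, R.start < Q.end, R.end < Q.start, R.end < Q.end.
That pattern is 'before'.

before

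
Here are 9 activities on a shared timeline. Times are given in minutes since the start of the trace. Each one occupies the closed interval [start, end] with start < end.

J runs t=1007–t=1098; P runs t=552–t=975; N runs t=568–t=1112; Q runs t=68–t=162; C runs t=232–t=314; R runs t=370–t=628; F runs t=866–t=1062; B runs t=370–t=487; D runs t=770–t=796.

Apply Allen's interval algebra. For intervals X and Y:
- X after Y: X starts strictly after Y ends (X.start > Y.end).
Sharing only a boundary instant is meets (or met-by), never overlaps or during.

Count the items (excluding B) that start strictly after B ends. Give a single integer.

5

Target B = [t=370, t=487].
C [t=232, t=314] → before → no.
D [t=770, t=796] → after → counts.
F [t=866, t=1062] → after → counts.
J [t=1007, t=1098] → after → counts.
N [t=568, t=1112] → after → counts.
P [t=552, t=975] → after → counts.
Q [t=68, t=162] → before → no.
R [t=370, t=628] → started-by → no.
Total: 5.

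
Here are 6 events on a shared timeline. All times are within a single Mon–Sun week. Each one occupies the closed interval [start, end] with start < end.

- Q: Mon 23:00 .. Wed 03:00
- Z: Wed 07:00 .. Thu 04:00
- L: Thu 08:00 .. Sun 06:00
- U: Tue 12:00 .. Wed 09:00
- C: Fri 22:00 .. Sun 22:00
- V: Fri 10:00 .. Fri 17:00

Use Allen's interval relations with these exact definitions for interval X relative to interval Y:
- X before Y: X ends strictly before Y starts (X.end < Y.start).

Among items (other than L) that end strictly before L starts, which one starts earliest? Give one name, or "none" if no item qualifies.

Target L = [Thu 08:00, Sun 06:00].
C [Fri 22:00, Sun 22:00] → overlapped-by → excluded.
Q [Mon 23:00, Wed 03:00] → before → candidate.
U [Tue 12:00, Wed 09:00] → before → candidate.
V [Fri 10:00, Fri 17:00] → during → excluded.
Z [Wed 07:00, Thu 04:00] → before → candidate.
Among candidates, earliest start is Mon 23:00 → Q.

Q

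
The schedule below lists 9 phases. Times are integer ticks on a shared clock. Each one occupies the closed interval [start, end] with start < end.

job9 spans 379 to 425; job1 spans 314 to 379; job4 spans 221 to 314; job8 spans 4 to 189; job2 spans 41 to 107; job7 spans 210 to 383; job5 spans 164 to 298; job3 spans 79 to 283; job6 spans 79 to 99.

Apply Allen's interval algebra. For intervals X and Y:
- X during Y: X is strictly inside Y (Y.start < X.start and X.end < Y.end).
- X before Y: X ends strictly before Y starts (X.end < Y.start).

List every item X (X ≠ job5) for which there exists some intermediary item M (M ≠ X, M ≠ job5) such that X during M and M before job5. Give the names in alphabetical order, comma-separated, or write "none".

job6

Target job5 = [164, 298].
Intermediaries M with M before job5: job2, job6.
Via job2 — items with X during job2: job6.
Via job6 — items with X during job6: none.
Union: job6.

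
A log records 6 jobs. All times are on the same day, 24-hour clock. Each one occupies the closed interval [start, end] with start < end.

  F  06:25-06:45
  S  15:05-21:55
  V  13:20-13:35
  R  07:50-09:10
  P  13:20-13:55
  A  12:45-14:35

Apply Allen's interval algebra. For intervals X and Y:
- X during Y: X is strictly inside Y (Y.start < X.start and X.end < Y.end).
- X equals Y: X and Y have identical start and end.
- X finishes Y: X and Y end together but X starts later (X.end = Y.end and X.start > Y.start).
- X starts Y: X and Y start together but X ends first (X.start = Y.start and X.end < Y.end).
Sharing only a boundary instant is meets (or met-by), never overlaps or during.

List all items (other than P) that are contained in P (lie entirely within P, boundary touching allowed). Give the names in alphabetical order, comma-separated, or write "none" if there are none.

Target P = [13:20, 13:55].
A [12:45, 14:35] → contains → no.
F [06:25, 06:45] → before → no.
R [07:50, 09:10] → before → no.
S [15:05, 21:55] → after → no.
V [13:20, 13:35] → starts → yes.
Result: V.

V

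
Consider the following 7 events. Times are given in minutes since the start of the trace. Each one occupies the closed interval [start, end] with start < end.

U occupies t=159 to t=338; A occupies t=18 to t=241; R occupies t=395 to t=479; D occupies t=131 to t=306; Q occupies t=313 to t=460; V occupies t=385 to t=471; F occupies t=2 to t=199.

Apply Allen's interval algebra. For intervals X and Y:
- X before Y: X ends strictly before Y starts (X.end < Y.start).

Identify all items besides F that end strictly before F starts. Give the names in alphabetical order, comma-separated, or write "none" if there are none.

none

Target F = [t=2, t=199].
A [t=18, t=241] → overlapped-by → no.
D [t=131, t=306] → overlapped-by → no.
Q [t=313, t=460] → after → no.
R [t=395, t=479] → after → no.
U [t=159, t=338] → overlapped-by → no.
V [t=385, t=471] → after → no.
Result: none.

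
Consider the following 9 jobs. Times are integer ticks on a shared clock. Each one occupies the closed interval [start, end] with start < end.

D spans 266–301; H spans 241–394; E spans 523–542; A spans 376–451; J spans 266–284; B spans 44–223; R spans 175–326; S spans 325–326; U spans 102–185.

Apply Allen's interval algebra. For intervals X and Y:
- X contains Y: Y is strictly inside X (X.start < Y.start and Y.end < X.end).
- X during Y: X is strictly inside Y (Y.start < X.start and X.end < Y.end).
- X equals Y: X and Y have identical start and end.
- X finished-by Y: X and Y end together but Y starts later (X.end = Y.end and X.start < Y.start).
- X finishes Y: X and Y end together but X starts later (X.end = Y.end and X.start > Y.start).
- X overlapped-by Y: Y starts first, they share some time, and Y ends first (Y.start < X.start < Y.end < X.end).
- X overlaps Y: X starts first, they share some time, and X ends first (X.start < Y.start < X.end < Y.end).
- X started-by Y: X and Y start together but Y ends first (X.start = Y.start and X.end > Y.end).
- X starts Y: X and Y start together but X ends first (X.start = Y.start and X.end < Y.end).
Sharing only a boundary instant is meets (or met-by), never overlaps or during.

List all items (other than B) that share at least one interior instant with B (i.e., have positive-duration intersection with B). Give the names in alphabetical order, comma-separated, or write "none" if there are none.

R, U

Target B = [44, 223].
A [376, 451] → after → no.
D [266, 301] → after → no.
E [523, 542] → after → no.
H [241, 394] → after → no.
J [266, 284] → after → no.
R [175, 326] → overlapped-by → yes.
S [325, 326] → after → no.
U [102, 185] → during → yes.
Result: R, U.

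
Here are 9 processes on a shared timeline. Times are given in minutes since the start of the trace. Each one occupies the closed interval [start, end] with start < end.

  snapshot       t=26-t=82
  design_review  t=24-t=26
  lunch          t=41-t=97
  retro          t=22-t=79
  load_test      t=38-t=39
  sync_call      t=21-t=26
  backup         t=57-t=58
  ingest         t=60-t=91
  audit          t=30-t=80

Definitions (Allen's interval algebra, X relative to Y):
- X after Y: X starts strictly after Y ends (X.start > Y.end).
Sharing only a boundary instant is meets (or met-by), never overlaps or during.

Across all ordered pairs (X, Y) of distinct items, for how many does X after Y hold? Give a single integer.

14

Checking all 72 ordered pairs for relation 'after'; matching pairs in alphabetical order:
(audit, design_review): audit after design_review ✓
(audit, sync_call): audit after sync_call ✓
(backup, design_review): backup after design_review ✓
(backup, load_test): backup after load_test ✓
(backup, sync_call): backup after sync_call ✓
(ingest, backup): ingest after backup ✓
(ingest, design_review): ingest after design_review ✓
(ingest, load_test): ingest after load_test ✓
(ingest, sync_call): ingest after sync_call ✓
(load_test, design_review): load_test after design_review ✓
(load_test, sync_call): load_test after sync_call ✓
(lunch, design_review): lunch after design_review ✓
(lunch, load_test): lunch after load_test ✓
(lunch, sync_call): lunch after sync_call ✓
Count: 14.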